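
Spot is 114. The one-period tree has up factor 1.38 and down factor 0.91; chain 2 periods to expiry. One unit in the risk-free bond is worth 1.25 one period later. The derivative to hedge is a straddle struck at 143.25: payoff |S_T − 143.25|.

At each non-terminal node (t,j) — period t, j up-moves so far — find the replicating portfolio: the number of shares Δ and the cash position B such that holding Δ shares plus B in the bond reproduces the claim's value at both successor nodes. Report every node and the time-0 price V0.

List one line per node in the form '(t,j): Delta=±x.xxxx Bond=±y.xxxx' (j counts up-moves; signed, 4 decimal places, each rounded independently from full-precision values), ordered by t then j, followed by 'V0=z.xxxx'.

(0,0): Delta=0.5954 Bond=-40.7220
(1,0): Delta=-1.0000 Bond=114.6000
(1,1): Delta=0.9976 Bond=-114.1828
V0=27.1489

Under the risk-neutral measure, an up-move has probability p* = (R−d)/(u−d) = 0.7234 and values discount at R = 1.25.
At expiry t=2: V(2,0)=48.8466, V(2,1)=0.0888, V(2,2)=73.8516
  t=1,j=0: stock 103.7400 → up 143.1612 (V=0.0888), down 94.4034 (V=48.8466). Price 10.8600; hedge Δ=-1.0000, bond B=114.6000.
  t=1,j=1: stock 157.3200 → up 217.1016 (V=73.8516), down 143.1612 (V=0.0888). Price 42.7593; hedge Δ=0.9976, bond B=-114.1828.
  t=0,j=0: stock 114.0000 → up 157.3200 (V=42.7593), down 103.7400 (V=10.8600). Price 27.1489; hedge Δ=0.5954, bond B=-40.7220.
Each (Δ,B) replicates both successor values, so the strategy is self-financing and V0 is arbitrage-free.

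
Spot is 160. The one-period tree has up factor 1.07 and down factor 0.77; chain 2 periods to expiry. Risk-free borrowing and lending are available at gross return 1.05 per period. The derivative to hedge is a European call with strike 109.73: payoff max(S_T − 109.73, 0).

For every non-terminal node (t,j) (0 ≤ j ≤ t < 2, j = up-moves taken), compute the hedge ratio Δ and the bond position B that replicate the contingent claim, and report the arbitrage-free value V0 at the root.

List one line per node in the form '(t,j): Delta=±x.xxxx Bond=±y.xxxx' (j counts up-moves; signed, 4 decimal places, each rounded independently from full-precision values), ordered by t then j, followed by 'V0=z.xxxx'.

Risk-neutral probability p* = (R−d)/(u−d) = (1.05−0.77)/(1.07−0.77) = 0.9333.
At expiry t=2: V(2,0)=0.0000, V(2,1)=22.0940, V(2,2)=73.4540
(1,0): S=123.2000. Δ = (V_up−V_dn)/(S_up−S_dn) = (22.0940−0.0000)/(131.8240−94.8640) = 0.5978. V = [p*·22.0940 + (1−p*)·0.0000]/1.05 = 19.6391. B = V − Δ·S = -54.0076.
(1,1): S=171.2000. Δ = (V_up−V_dn)/(S_up−S_dn) = (73.4540−22.0940)/(183.1840−131.8240) = 1.0000. V = [p*·73.4540 + (1−p*)·22.0940]/1.05 = 66.6952. B = V − Δ·S = -104.5048.
(0,0): S=160.0000. Δ = (V_up−V_dn)/(S_up−S_dn) = (66.6952−19.6391)/(171.2000−123.2000) = 0.9803. V = [p*·66.6952 + (1−p*)·19.6391]/1.05 = 60.5316. B = V − Δ·S = -96.3222.
Check: Δ(0,0)·S0 + B(0,0) = 60.5316 = V0.

(0,0): Delta=0.9803 Bond=-96.3222
(1,0): Delta=0.5978 Bond=-54.0076
(1,1): Delta=1.0000 Bond=-104.5048
V0=60.5316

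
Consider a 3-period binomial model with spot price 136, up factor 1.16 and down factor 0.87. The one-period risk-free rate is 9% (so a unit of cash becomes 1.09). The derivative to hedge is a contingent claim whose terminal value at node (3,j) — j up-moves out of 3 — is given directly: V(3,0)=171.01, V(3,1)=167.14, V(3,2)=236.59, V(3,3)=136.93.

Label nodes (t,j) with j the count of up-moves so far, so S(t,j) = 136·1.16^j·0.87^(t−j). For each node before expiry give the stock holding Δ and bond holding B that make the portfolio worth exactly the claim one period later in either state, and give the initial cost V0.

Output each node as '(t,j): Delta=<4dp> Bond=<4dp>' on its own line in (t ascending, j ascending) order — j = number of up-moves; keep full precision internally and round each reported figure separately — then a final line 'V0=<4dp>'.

The replicating-portfolio and risk-neutral prices coincide; use p* = (1.09−0.87)/(1.16−0.87) = 0.7586 for the latter.
Terminal payoffs: V(3,0)=171.0100, V(3,1)=167.1400, V(3,2)=236.5900, V(3,3)=136.9300
Node (2,0) S=102.9384: V=(p*·167.1400+(1−p*)·171.0100)/1.09=154.1965; Δ=(167.1400−171.0100)/(119.4085−89.5564)=-0.1296; B=V−Δ·S=167.5413
Node (2,1) S=137.2512: V=(p*·236.5900+(1−p*)·167.1400)/1.09=201.6754; Δ=(236.5900−167.1400)/(159.2114−119.4085)=1.7449; B=V−Δ·S=-37.8073
Node (2,2) S=183.0016: V=(p*·136.9300+(1−p*)·236.5900)/1.09=147.6935; Δ=(136.9300−236.5900)/(212.2819−159.2114)=-1.8779; B=V−Δ·S=491.3486
Node (1,0) S=118.3200: V=(p*·201.6754+(1−p*)·154.1965)/1.09=174.5092; Δ=(201.6754−154.1965)/(137.2512−102.9384)=1.3837; B=V−Δ·S=10.7886
Node (1,1) S=157.7600: V=(p*·147.6935+(1−p*)·201.6754)/1.09=147.4528; Δ=(147.6935−201.6754)/(183.0016−137.2512)=-1.1799; B=V−Δ·S=333.5975
Node (0,0) S=136.0000: V=(p*·147.4528+(1−p*)·174.5092)/1.09=141.2694; Δ=(147.4528−174.5092)/(157.7600−118.3200)=-0.6860; B=V−Δ·S=234.5671
Each (Δ,B) replicates both successor values, so the strategy is self-financing and V0 is arbitrage-free.

(0,0): Delta=-0.6860 Bond=234.5671
(1,0): Delta=1.3837 Bond=10.7886
(1,1): Delta=-1.1799 Bond=333.5975
(2,0): Delta=-0.1296 Bond=167.5413
(2,1): Delta=1.7449 Bond=-37.8073
(2,2): Delta=-1.8779 Bond=491.3486
V0=141.2694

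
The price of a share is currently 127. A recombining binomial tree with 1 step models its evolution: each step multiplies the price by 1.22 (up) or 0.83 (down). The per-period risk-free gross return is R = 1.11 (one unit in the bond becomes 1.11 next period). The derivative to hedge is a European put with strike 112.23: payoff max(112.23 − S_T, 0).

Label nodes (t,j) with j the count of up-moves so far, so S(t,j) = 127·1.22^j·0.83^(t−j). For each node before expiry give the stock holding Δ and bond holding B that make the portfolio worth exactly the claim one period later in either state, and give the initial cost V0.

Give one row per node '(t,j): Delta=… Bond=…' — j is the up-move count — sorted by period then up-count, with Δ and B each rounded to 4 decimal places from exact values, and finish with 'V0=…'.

(0,0): Delta=-0.1377 Bond=19.2201
V0=1.7330

Risk-neutral probability p* = (R−d)/(u−d) = (1.11−0.83)/(1.22−0.83) = 0.7179.
Terminal payoffs: V(1,0)=6.8200, V(1,1)=0.0000
(0,0): S=127.0000. Δ = (V_up−V_dn)/(S_up−S_dn) = (0.0000−6.8200)/(154.9400−105.4100) = -0.1377. V = [p*·0.0000 + (1−p*)·6.8200]/1.11 = 1.7330. B = V − Δ·S = 19.2201.
Each (Δ,B) replicates both successor values, so the strategy is self-financing and V0 is arbitrage-free.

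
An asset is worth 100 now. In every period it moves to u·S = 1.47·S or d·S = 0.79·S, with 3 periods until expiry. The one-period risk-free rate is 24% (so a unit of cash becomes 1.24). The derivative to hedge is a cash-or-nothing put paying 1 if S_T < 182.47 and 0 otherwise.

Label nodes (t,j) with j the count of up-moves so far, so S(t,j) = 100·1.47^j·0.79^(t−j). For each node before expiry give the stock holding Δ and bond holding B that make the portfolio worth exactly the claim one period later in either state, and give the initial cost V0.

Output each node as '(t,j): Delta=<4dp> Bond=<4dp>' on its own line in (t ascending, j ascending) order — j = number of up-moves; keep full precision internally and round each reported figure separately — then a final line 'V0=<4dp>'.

(0,0): Delta=-0.0042 Bond=0.7913
(1,0): Delta=0.0000 Bond=0.6504
(1,1): Delta=-0.0053 Bond=1.1504
(2,0): Delta=0.0000 Bond=0.8065
(2,1): Delta=0.0000 Bond=0.8065
(2,2): Delta=-0.0068 Bond=1.7434
V0=0.3725

No-arbitrage ⇒ martingale measure with p* = (R−d)/(u−d) = 0.6618.
Terminal values V(3,·): V(3,0)=1.0000, V(3,1)=1.0000, V(3,2)=1.0000, V(3,3)=0.0000
  t=2,j=0: stock 62.4100 → up 91.7427 (V=1.0000), down 49.3039 (V=1.0000). Price 0.8065; hedge Δ=0.0000, bond B=0.8065.
  t=2,j=1: stock 116.1300 → up 170.7111 (V=1.0000), down 91.7427 (V=1.0000). Price 0.8065; hedge Δ=0.0000, bond B=0.8065.
  t=2,j=2: stock 216.0900 → up 317.6523 (V=0.0000), down 170.7111 (V=1.0000). Price 0.2728; hedge Δ=-0.0068, bond B=1.7434.
  t=1,j=0: stock 79.0000 → up 116.1300 (V=0.8065), down 62.4100 (V=0.8065). Price 0.6504; hedge Δ=0.0000, bond B=0.6504.
  t=1,j=1: stock 147.0000 → up 216.0900 (V=0.2728), down 116.1300 (V=0.8065). Price 0.3655; hedge Δ=-0.0053, bond B=1.1504.
  t=0,j=0: stock 100.0000 → up 147.0000 (V=0.3655), down 79.0000 (V=0.6504). Price 0.3725; hedge Δ=-0.0042, bond B=0.7913.
The time-0 hedge costs 0.3725, which is the no-arbitrage price.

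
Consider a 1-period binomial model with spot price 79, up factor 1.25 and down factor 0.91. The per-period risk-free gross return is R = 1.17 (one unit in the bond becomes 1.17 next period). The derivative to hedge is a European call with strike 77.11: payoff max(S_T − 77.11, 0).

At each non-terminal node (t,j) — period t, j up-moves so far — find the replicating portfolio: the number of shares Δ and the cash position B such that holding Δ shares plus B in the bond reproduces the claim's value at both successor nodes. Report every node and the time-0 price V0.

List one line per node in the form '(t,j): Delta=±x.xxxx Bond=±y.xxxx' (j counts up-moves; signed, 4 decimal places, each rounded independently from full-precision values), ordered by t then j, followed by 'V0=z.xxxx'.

(0,0): Delta=0.8057 Bond=-49.5033
V0=14.1438

Risk-neutral probability p* = (R−d)/(u−d) = (1.17−0.91)/(1.25−0.91) = 0.7647.
Terminal values V(1,·): V(1,0)=0.0000, V(1,1)=21.6400
Node (0,0) S=79.0000: V=(p*·21.6400+(1−p*)·0.0000)/1.17=14.1438; Δ=(21.6400−0.0000)/(98.7500−71.8900)=0.8057; B=V−Δ·S=-49.5033
Check: Δ(0,0)·S0 + B(0,0) = 14.1438 = V0.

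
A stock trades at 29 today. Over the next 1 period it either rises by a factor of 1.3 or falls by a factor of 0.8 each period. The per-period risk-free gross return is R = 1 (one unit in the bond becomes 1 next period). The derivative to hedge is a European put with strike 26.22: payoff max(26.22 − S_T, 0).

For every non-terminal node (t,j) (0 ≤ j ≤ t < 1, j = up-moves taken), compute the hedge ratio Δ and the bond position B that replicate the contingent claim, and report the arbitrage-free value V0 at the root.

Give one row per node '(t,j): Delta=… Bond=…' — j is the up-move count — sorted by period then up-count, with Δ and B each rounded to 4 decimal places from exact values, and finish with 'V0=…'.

(0,0): Delta=-0.2083 Bond=7.8520
V0=1.8120

Since d<R<u, set p* = (R−d)/(u−d) = 0.4000; price each node as the discounted p*-expectation of its children.
Payoff layer (t=1): V(1,0)=3.0200, V(1,1)=0.0000
Node (0,0) S=29.0000: V=(p*·0.0000+(1−p*)·3.0200)/1=1.8120; Δ=(0.0000−3.0200)/(37.7000−23.2000)=-0.2083; B=V−Δ·S=7.8520
Each (Δ,B) replicates both successor values, so the strategy is self-financing and V0 is arbitrage-free.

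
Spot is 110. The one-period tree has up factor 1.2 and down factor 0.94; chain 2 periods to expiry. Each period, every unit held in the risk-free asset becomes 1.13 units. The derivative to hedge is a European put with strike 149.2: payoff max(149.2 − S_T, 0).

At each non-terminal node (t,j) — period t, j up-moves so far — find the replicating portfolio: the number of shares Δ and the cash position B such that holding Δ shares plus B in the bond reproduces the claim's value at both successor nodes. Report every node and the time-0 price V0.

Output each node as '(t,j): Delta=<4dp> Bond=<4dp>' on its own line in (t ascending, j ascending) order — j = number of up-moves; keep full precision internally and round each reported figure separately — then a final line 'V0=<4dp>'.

Since d<R<u, set p* = (R−d)/(u−d) = 0.7308; price each node as the discounted p*-expectation of its children.
Terminal values V(2,·): V(2,0)=52.0040, V(2,1)=25.1200, V(2,2)=0.0000
Node (1,0) S=103.4000: V=(p*·25.1200+(1−p*)·52.0040)/1.13=28.6354; Δ=(25.1200−52.0040)/(124.0800−97.1960)=-1.0000; B=V−Δ·S=132.0354
Node (1,1) S=132.0000: V=(p*·0.0000+(1−p*)·25.1200)/1.13=5.9850; Δ=(0.0000−25.1200)/(158.4000−124.0800)=-0.7319; B=V−Δ·S=102.6004
Node (0,0) S=110.0000: V=(p*·5.9850+(1−p*)·28.6354)/1.13=10.6931; Δ=(5.9850−28.6354)/(132.0000−103.4000)=-0.7920; B=V−Δ·S=97.8099
Check: Δ(0,0)·S0 + B(0,0) = 10.6931 = V0.

(0,0): Delta=-0.7920 Bond=97.8099
(1,0): Delta=-1.0000 Bond=132.0354
(1,1): Delta=-0.7319 Bond=102.6004
V0=10.6931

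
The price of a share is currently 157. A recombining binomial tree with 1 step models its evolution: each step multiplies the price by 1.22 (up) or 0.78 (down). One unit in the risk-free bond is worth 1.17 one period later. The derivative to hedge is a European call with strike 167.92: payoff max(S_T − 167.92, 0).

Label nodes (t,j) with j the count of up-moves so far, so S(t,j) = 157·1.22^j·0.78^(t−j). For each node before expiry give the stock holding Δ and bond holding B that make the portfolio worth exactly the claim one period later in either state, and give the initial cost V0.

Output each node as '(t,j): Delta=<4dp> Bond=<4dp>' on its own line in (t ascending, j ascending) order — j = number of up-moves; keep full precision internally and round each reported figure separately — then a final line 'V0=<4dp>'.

No-arbitrage ⇒ martingale measure with p* = (R−d)/(u−d) = 0.8864.
Terminal payoffs: V(1,0)=0.0000, V(1,1)=23.6200
Node (0,0) S=157.0000: V=(p*·23.6200+(1−p*)·0.0000)/1.17=17.8939; Δ=(23.6200−0.0000)/(191.5400−122.4600)=0.3419; B=V−Δ·S=-35.7879
The time-0 hedge costs 17.8939, which is the no-arbitrage price.

(0,0): Delta=0.3419 Bond=-35.7879
V0=17.8939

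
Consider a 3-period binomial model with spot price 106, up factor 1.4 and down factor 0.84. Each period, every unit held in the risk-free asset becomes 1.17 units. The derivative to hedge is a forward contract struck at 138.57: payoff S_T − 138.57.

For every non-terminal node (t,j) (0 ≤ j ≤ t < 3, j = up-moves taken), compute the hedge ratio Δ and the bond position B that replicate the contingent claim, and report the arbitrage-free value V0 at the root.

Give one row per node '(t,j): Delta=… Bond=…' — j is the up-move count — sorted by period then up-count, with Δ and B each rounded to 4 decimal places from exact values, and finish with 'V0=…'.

(0,0): Delta=1.0000 Bond=-86.5190
(1,0): Delta=1.0000 Bond=-101.2273
(1,1): Delta=1.0000 Bond=-101.2273
(2,0): Delta=1.0000 Bond=-118.4359
(2,1): Delta=1.0000 Bond=-118.4359
(2,2): Delta=1.0000 Bond=-118.4359
V0=19.4810

Risk-neutral probability p* = (R−d)/(u−d) = (1.17−0.84)/(1.4−0.84) = 0.5893.
Terminal values V(3,·): V(3,0)=-75.7434, V(3,1)=-33.8590, V(3,2)=35.9484, V(3,3)=152.2940
  t=2,j=0: stock 74.7936 → up 104.7110 (V=-33.8590), down 62.8266 (V=-75.7434). Price -43.6423; hedge Δ=1.0000, bond B=-118.4359.
  t=2,j=1: stock 124.6560 → up 174.5184 (V=35.9484), down 104.7110 (V=-33.8590). Price 6.2201; hedge Δ=1.0000, bond B=-118.4359.
  t=2,j=2: stock 207.7600 → up 290.8640 (V=152.2940), down 174.5184 (V=35.9484). Price 89.3241; hedge Δ=1.0000, bond B=-118.4359.
  t=1,j=0: stock 89.0400 → up 124.6560 (V=6.2201), down 74.7936 (V=-43.6423). Price -12.1873; hedge Δ=1.0000, bond B=-101.2273.
  t=1,j=1: stock 148.4000 → up 207.7600 (V=89.3241), down 124.6560 (V=6.2201). Price 47.1727; hedge Δ=1.0000, bond B=-101.2273.
  t=0,j=0: stock 106.0000 → up 148.4000 (V=47.1727), down 89.0400 (V=-12.1873). Price 19.4810; hedge Δ=1.0000, bond B=-86.5190.
The time-0 hedge costs 19.4810, which is the no-arbitrage price.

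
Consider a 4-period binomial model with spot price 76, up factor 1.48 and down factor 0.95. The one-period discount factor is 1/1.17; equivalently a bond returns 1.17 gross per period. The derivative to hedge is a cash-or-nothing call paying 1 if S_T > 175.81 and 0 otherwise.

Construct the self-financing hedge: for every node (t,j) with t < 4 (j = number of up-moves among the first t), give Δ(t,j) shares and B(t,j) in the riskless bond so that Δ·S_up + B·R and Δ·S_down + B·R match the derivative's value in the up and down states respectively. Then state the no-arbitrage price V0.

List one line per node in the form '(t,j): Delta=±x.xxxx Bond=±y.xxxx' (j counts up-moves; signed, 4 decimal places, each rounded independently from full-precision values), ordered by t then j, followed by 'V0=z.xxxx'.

Risk-neutral probability p* = (R−d)/(u−d) = (1.17−0.95)/(1.48−0.95) = 0.4151.
Terminal payoffs: V(4,0)=0.0000, V(4,1)=0.0000, V(4,2)=0.0000, V(4,3)=1.0000, V(4,4)=1.0000
  t=3,j=0: stock 65.1605 → up 96.4375 (V=0.0000), down 61.9025 (V=0.0000). Price 0.0000; hedge Δ=0.0000, bond B=0.0000.
  t=3,j=1: stock 101.5132 → up 150.2395 (V=0.0000), down 96.4375 (V=0.0000). Price 0.0000; hedge Δ=0.0000, bond B=0.0000.
  t=3,j=2: stock 158.1469 → up 234.0574 (V=1.0000), down 150.2395 (V=0.0000). Price 0.3548; hedge Δ=0.0119, bond B=-1.5320.
  t=3,j=3: stock 246.3762 → up 364.6368 (V=1.0000), down 234.0574 (V=1.0000). Price 0.8547; hedge Δ=0.0000, bond B=0.8547.
  t=2,j=0: stock 68.5900 → up 101.5132 (V=0.0000), down 65.1605 (V=0.0000). Price 0.0000; hedge Δ=0.0000, bond B=0.0000.
  t=2,j=1: stock 106.8560 → up 158.1469 (V=0.3548), down 101.5132 (V=0.0000). Price 0.1259; hedge Δ=0.0063, bond B=-0.5435.
  t=2,j=2: stock 166.4704 → up 246.3762 (V=0.8547), down 158.1469 (V=0.3548). Price 0.4806; hedge Δ=0.0057, bond B=-0.4626.
  t=1,j=0: stock 72.2000 → up 106.8560 (V=0.1259), down 68.5900 (V=0.0000). Price 0.0447; hedge Δ=0.0033, bond B=-0.1928.
  t=1,j=1: stock 112.4800 → up 166.4704 (V=0.4806), down 106.8560 (V=0.1259). Price 0.2334; hedge Δ=0.0060, bond B=-0.4359.
  t=0,j=0: stock 76.0000 → up 112.4800 (V=0.2334), down 72.2000 (V=0.0447). Price 0.1051; hedge Δ=0.0047, bond B=-0.2510.
The time-0 hedge costs 0.1051, which is the no-arbitrage price.

(0,0): Delta=0.0047 Bond=-0.2510
(1,0): Delta=0.0033 Bond=-0.1928
(1,1): Delta=0.0060 Bond=-0.4359
(2,0): Delta=0.0000 Bond=0.0000
(2,1): Delta=0.0063 Bond=-0.5435
(2,2): Delta=0.0057 Bond=-0.4626
(3,0): Delta=0.0000 Bond=0.0000
(3,1): Delta=0.0000 Bond=0.0000
(3,2): Delta=0.0119 Bond=-1.5320
(3,3): Delta=0.0000 Bond=0.8547
V0=0.1051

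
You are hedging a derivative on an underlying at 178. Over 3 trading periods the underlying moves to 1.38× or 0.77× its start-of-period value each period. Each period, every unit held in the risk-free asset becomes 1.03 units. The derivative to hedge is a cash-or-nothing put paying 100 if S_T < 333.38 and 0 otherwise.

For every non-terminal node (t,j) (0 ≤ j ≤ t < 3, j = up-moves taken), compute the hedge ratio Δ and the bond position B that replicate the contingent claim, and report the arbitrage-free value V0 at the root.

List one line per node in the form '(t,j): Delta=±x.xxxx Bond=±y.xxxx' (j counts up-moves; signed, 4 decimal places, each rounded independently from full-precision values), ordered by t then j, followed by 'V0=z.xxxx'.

(0,0): Delta=-0.1577 Bond=112.5005
(1,0): Delta=0.0000 Bond=94.2596
(1,1): Delta=-0.2762 Bond=144.9738
(2,0): Delta=0.0000 Bond=97.0874
(2,1): Delta=0.0000 Bond=97.0874
(2,2): Delta=-0.4836 Bond=219.6403
V0=84.4279

The replicating-portfolio and risk-neutral prices coincide; use p* = (1.03−0.77)/(1.38−0.77) = 0.4262 for the latter.
At expiry t=3: V(3,0)=100.0000, V(3,1)=100.0000, V(3,2)=100.0000, V(3,3)=0.0000
(2,0): S=105.5362. Δ = (V_up−V_dn)/(S_up−S_dn) = (100.0000−100.0000)/(145.6400−81.2629) = 0.0000. V = [p*·100.0000 + (1−p*)·100.0000]/1.03 = 97.0874. B = V − Δ·S = 97.0874.
(2,1): S=189.1428. Δ = (V_up−V_dn)/(S_up−S_dn) = (100.0000−100.0000)/(261.0171−145.6400) = 0.0000. V = [p*·100.0000 + (1−p*)·100.0000]/1.03 = 97.0874. B = V − Δ·S = 97.0874.
(2,2): S=338.9832. Δ = (V_up−V_dn)/(S_up−S_dn) = (0.0000−100.0000)/(467.7968−261.0171) = -0.4836. V = [p*·0.0000 + (1−p*)·100.0000]/1.03 = 55.7059. B = V − Δ·S = 219.6403.
(1,0): S=137.0600. Δ = (V_up−V_dn)/(S_up−S_dn) = (97.0874−97.0874)/(189.1428−105.5362) = 0.0000. V = [p*·97.0874 + (1−p*)·97.0874]/1.03 = 94.2596. B = V − Δ·S = 94.2596.
(1,1): S=245.6400. Δ = (V_up−V_dn)/(S_up−S_dn) = (55.7059−97.0874)/(338.9832−189.1428) = -0.2762. V = [p*·55.7059 + (1−p*)·97.0874]/1.03 = 77.1353. B = V − Δ·S = 144.9738.
(0,0): S=178.0000. Δ = (V_up−V_dn)/(S_up−S_dn) = (77.1353−94.2596)/(245.6400−137.0600) = -0.1577. V = [p*·77.1353 + (1−p*)·94.2596]/1.03 = 84.4279. B = V − Δ·S = 112.5005.
Root portfolio cost Δ·178+B reproduces V0=84.4279.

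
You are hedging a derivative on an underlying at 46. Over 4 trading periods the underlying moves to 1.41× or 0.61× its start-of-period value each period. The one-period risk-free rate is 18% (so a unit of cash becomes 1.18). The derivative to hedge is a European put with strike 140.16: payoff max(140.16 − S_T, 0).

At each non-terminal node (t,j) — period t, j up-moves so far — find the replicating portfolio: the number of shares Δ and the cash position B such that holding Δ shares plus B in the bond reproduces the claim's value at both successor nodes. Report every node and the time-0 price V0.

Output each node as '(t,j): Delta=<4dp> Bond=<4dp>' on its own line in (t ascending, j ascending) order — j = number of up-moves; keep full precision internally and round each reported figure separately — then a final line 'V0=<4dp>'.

No-arbitrage ⇒ martingale measure with p* = (R−d)/(u−d) = 0.7125.
Terminal payoffs: V(4,0)=133.7909, V(4,1)=125.4380, V(4,2)=106.1305, V(4,3)=61.5016, V(4,4)=0.0000
  t=3,j=0: stock 10.4411 → up 14.7220 (V=125.4380), down 6.3691 (V=133.7909). Price 108.3385; hedge Δ=-1.0000, bond B=118.7797.
  t=3,j=1: stock 24.1344 → up 34.0295 (V=106.1305), down 14.7220 (V=125.4380). Price 94.6453; hedge Δ=-1.0000, bond B=118.7797.
  t=3,j=2: stock 55.7861 → up 78.6584 (V=61.5016), down 34.0295 (V=106.1305). Price 62.9936; hedge Δ=-1.0000, bond B=118.7797.
  t=3,j=3: stock 128.9482 → up 181.8169 (V=0.0000), down 78.6584 (V=61.5016). Price 14.9845; hedge Δ=-0.5962, bond B=91.8615.
  t=2,j=0: stock 17.1166 → up 24.1344 (V=94.6453), down 10.4411 (V=108.3385). Price 83.5441; hedge Δ=-1.0000, bond B=100.6607.
  t=2,j=1: stock 39.5646 → up 55.7861 (V=62.9936), down 24.1344 (V=94.6453). Price 61.0961; hedge Δ=-1.0000, bond B=100.6607.
  t=2,j=2: stock 91.4526 → up 128.9482 (V=14.9845), down 55.7861 (V=62.9936). Price 24.3959; hedge Δ=-0.6562, bond B=84.4072.
  t=1,j=0: stock 28.0600 → up 39.5646 (V=61.0961), down 17.1166 (V=83.5441). Price 57.2457; hedge Δ=-1.0000, bond B=85.3057.
  t=1,j=1: stock 64.8600 → up 91.4526 (V=24.3959), down 39.5646 (V=61.0961). Price 29.6163; hedge Δ=-0.7073, bond B=75.4916.
  t=0,j=0: stock 46.0000 → up 64.8600 (V=29.6163), down 28.0600 (V=57.2457). Price 31.8303; hedge Δ=-0.7508, bond B=66.3671.
The time-0 hedge costs 31.8303, which is the no-arbitrage price.

(0,0): Delta=-0.7508 Bond=66.3671
(1,0): Delta=-1.0000 Bond=85.3057
(1,1): Delta=-0.7073 Bond=75.4916
(2,0): Delta=-1.0000 Bond=100.6607
(2,1): Delta=-1.0000 Bond=100.6607
(2,2): Delta=-0.6562 Bond=84.4072
(3,0): Delta=-1.0000 Bond=118.7797
(3,1): Delta=-1.0000 Bond=118.7797
(3,2): Delta=-1.0000 Bond=118.7797
(3,3): Delta=-0.5962 Bond=91.8615
V0=31.8303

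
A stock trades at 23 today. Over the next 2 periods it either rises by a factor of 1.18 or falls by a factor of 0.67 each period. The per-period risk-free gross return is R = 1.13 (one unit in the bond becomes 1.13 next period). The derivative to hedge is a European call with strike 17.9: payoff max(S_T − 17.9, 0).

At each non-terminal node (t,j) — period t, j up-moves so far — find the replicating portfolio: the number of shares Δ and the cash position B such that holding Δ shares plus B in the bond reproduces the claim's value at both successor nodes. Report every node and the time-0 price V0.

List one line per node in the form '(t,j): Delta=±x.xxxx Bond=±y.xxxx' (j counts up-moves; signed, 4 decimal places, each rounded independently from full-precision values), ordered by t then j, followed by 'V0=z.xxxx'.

Since d<R<u, set p* = (R−d)/(u−d) = 0.9020; price each node as the discounted p*-expectation of its children.
Terminal payoffs: V(2,0)=0.0000, V(2,1)=0.2838, V(2,2)=14.1252
(1,0): S=15.4100. Δ = (V_up−V_dn)/(S_up−S_dn) = (0.2838−0.0000)/(18.1838−10.3247) = 0.0361. V = [p*·0.2838 + (1−p*)·0.0000]/1.13 = 0.2265. B = V − Δ·S = -0.3299.
(1,1): S=27.1400. Δ = (V_up−V_dn)/(S_up−S_dn) = (14.1252−0.2838)/(32.0252−18.1838) = 1.0000. V = [p*·14.1252 + (1−p*)·0.2838]/1.13 = 11.2993. B = V − Δ·S = -15.8407.
(0,0): S=23.0000. Δ = (V_up−V_dn)/(S_up−S_dn) = (11.2993−0.2265)/(27.1400−15.4100) = 0.9440. V = [p*·11.2993 + (1−p*)·0.2265]/1.13 = 9.0387. B = V − Δ·S = -12.6726.
Each (Δ,B) replicates both successor values, so the strategy is self-financing and V0 is arbitrage-free.

(0,0): Delta=0.9440 Bond=-12.6726
(1,0): Delta=0.0361 Bond=-0.3299
(1,1): Delta=1.0000 Bond=-15.8407
V0=9.0387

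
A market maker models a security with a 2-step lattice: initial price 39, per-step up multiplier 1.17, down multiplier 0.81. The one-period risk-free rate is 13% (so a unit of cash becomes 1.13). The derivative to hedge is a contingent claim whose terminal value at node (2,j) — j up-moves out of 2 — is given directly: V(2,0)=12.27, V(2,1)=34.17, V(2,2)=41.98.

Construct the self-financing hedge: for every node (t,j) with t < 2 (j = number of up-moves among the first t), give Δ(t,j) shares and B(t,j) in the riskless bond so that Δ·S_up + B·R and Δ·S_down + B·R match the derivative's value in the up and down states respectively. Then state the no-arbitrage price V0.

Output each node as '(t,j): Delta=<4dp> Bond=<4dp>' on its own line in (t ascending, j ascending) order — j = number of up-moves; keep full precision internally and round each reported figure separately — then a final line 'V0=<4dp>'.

Since d<R<u, set p* = (R−d)/(u−d) = 0.8889; price each node as the discounted p*-expectation of its children.
Payoff layer (t=2): V(2,0)=12.2700, V(2,1)=34.1700, V(2,2)=41.9800
(1,0): S=31.5900. Δ = (V_up−V_dn)/(S_up−S_dn) = (34.1700−12.2700)/(36.9603−25.5879) = 1.9257. V = [p*·34.1700 + (1−p*)·12.2700]/1.13 = 28.0855. B = V − Δ·S = -32.7478.
(1,1): S=45.6300. Δ = (V_up−V_dn)/(S_up−S_dn) = (41.9800−34.1700)/(53.3871−36.9603) = 0.4754. V = [p*·41.9800 + (1−p*)·34.1700]/1.13 = 36.3825. B = V − Δ·S = 14.6881.
(0,0): S=39.0000. Δ = (V_up−V_dn)/(S_up−S_dn) = (36.3825−28.0855)/(45.6300−31.5900) = 0.5910. V = [p*·36.3825 + (1−p*)·28.0855]/1.13 = 31.3811. B = V − Δ·S = 8.3340.
Root portfolio cost Δ·39+B reproduces V0=31.3811.

(0,0): Delta=0.5910 Bond=8.3340
(1,0): Delta=1.9257 Bond=-32.7478
(1,1): Delta=0.4754 Bond=14.6881
V0=31.3811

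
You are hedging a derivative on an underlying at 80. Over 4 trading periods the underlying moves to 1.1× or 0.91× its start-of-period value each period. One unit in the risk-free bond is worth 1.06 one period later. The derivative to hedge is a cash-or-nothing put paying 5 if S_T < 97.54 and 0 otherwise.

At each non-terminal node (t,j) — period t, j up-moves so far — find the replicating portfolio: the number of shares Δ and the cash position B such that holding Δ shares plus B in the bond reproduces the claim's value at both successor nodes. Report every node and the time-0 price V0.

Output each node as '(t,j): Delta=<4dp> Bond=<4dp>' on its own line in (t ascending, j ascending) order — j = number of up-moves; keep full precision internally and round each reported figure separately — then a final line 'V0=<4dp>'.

Risk-neutral probability p* = (R−d)/(u−d) = (1.06−0.91)/(1.1−0.91) = 0.7895.
Payoff layer (t=4): V(4,0)=5.0000, V(4,1)=5.0000, V(4,2)=5.0000, V(4,3)=5.0000, V(4,4)=0.0000
Node (3,0) S=60.2857: V=(p*·5.0000+(1−p*)·5.0000)/1.06=4.7170; Δ=(5.0000−5.0000)/(66.3142−54.8600)=0.0000; B=V−Δ·S=4.7170
Node (3,1) S=72.8728: V=(p*·5.0000+(1−p*)·5.0000)/1.06=4.7170; Δ=(5.0000−5.0000)/(80.1601−66.3142)=0.0000; B=V−Δ·S=4.7170
Node (3,2) S=88.0880: V=(p*·5.0000+(1−p*)·5.0000)/1.06=4.7170; Δ=(5.0000−5.0000)/(96.8968−80.1601)=0.0000; B=V−Δ·S=4.7170
Node (3,3) S=106.4800: V=(p*·0.0000+(1−p*)·5.0000)/1.06=0.9930; Δ=(0.0000−5.0000)/(117.1280−96.8968)=-0.2471; B=V−Δ·S=27.3088
Node (2,0) S=66.2480: V=(p*·4.7170+(1−p*)·4.7170)/1.06=4.4500; Δ=(4.7170−4.7170)/(72.8728−60.2857)=0.0000; B=V−Δ·S=4.4500
Node (2,1) S=80.0800: V=(p*·4.7170+(1−p*)·4.7170)/1.06=4.4500; Δ=(4.7170−4.7170)/(88.0880−72.8728)=0.0000; B=V−Δ·S=4.4500
Node (2,2) S=96.8000: V=(p*·0.9930+(1−p*)·4.7170)/1.06=1.6764; Δ=(0.9930−4.7170)/(106.4800−88.0880)=-0.2025; B=V−Δ·S=21.2761
Node (1,0) S=72.8000: V=(p*·4.4500+(1−p*)·4.4500)/1.06=4.1981; Δ=(4.4500−4.4500)/(80.0800−66.2480)=0.0000; B=V−Δ·S=4.1981
Node (1,1) S=88.0000: V=(p*·1.6764+(1−p*)·4.4500)/1.06=2.1324; Δ=(1.6764−4.4500)/(96.8000−80.0800)=-0.1659; B=V−Δ·S=16.7300
Node (0,0) S=80.0000: V=(p*·2.1324+(1−p*)·4.1981)/1.06=2.4220; Δ=(2.1324−4.1981)/(88.0000−72.8000)=-0.1359; B=V−Δ·S=13.2940
Root portfolio cost Δ·80+B reproduces V0=2.4220.

(0,0): Delta=-0.1359 Bond=13.2940
(1,0): Delta=0.0000 Bond=4.1981
(1,1): Delta=-0.1659 Bond=16.7300
(2,0): Delta=0.0000 Bond=4.4500
(2,1): Delta=0.0000 Bond=4.4500
(2,2): Delta=-0.2025 Bond=21.2761
(3,0): Delta=0.0000 Bond=4.7170
(3,1): Delta=0.0000 Bond=4.7170
(3,2): Delta=0.0000 Bond=4.7170
(3,3): Delta=-0.2471 Bond=27.3088
V0=2.4220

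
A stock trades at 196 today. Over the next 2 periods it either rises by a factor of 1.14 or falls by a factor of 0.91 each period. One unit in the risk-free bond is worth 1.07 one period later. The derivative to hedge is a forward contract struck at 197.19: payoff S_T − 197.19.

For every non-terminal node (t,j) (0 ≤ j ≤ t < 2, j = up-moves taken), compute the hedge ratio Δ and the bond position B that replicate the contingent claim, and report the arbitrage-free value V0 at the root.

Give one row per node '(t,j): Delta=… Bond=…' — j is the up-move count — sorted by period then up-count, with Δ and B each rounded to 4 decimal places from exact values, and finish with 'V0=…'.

Risk-neutral probability p* = (R−d)/(u−d) = (1.07−0.91)/(1.14−0.91) = 0.6957.
Payoff layer (t=2): V(2,0)=-34.8824, V(2,1)=6.1404, V(2,2)=57.5316
(1,0): S=178.3600. Δ = (V_up−V_dn)/(S_up−S_dn) = (6.1404−-34.8824)/(203.3304−162.3076) = 1.0000. V = [p*·6.1404 + (1−p*)·-34.8824]/1.07 = -5.9297. B = V − Δ·S = -184.2897.
(1,1): S=223.4400. Δ = (V_up−V_dn)/(S_up−S_dn) = (57.5316−6.1404)/(254.7216−203.3304) = 1.0000. V = [p*·57.5316 + (1−p*)·6.1404]/1.07 = 39.1503. B = V − Δ·S = -184.2897.
(0,0): S=196.0000. Δ = (V_up−V_dn)/(S_up−S_dn) = (39.1503−-5.9297)/(223.4400−178.3600) = 1.0000. V = [p*·39.1503 + (1−p*)·-5.9297]/1.07 = 23.7666. B = V − Δ·S = -172.2334.
Self-financing check: at every node Δ·S+B equals the discounted successor values.

(0,0): Delta=1.0000 Bond=-172.2334
(1,0): Delta=1.0000 Bond=-184.2897
(1,1): Delta=1.0000 Bond=-184.2897
V0=23.7666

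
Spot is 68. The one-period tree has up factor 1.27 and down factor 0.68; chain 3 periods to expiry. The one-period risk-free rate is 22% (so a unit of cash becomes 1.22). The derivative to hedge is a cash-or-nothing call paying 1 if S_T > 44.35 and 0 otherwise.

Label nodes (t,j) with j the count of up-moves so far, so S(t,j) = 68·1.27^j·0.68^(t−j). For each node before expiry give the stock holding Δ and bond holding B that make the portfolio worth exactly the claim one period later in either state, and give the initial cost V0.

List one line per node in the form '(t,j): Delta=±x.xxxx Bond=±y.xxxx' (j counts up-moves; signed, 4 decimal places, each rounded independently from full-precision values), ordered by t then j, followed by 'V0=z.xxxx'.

(0,0): Delta=0.0026 Bond=0.3629
(1,0): Delta=0.0275 Bond=-0.7087
(1,1): Delta=0.0014 Bond=0.5493
(2,0): Delta=0.0000 Bond=0.0000
(2,1): Delta=0.0289 Bond=-0.9447
(2,2): Delta=0.0000 Bond=0.8197
V0=0.5395

Risk-neutral probability p* = (R−d)/(u−d) = (1.22−0.68)/(1.27−0.68) = 0.9153.
Terminal payoffs: V(3,0)=0.0000, V(3,1)=0.0000, V(3,2)=1.0000, V(3,3)=1.0000
Node (2,0) S=31.4432: V=(p*·0.0000+(1−p*)·0.0000)/1.22=0.0000; Δ=(0.0000−0.0000)/(39.9329−21.3814)=0.0000; B=V−Δ·S=0.0000
Node (2,1) S=58.7248: V=(p*·1.0000+(1−p*)·0.0000)/1.22=0.7502; Δ=(1.0000−0.0000)/(74.5805−39.9329)=0.0289; B=V−Δ·S=-0.9447
Node (2,2) S=109.6772: V=(p*·1.0000+(1−p*)·1.0000)/1.22=0.8197; Δ=(1.0000−1.0000)/(139.2900−74.5805)=0.0000; B=V−Δ·S=0.8197
Node (1,0) S=46.2400: V=(p*·0.7502+(1−p*)·0.0000)/1.22=0.5628; Δ=(0.7502−0.0000)/(58.7248−31.4432)=0.0275; B=V−Δ·S=-0.7087
Node (1,1) S=86.3600: V=(p*·0.8197+(1−p*)·0.7502)/1.22=0.6670; Δ=(0.8197−0.7502)/(109.6772−58.7248)=0.0014; B=V−Δ·S=0.5493
Node (0,0) S=68.0000: V=(p*·0.6670+(1−p*)·0.5628)/1.22=0.5395; Δ=(0.6670−0.5628)/(86.3600−46.2400)=0.0026; B=V−Δ·S=0.3629
Root portfolio cost Δ·68+B reproduces V0=0.5395.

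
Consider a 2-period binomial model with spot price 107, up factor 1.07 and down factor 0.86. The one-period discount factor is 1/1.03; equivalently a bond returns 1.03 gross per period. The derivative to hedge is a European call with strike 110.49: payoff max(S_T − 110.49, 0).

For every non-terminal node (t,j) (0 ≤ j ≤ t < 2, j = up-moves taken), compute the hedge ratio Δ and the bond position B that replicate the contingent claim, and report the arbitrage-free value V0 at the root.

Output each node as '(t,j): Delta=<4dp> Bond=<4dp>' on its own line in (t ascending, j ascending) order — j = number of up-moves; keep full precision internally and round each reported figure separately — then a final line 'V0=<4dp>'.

(0,0): Delta=0.4202 Bond=-37.5433
(1,0): Delta=0.0000 Bond=0.0000
(1,1): Delta=0.4997 Bond=-47.7684
V0=7.4214

The replicating-portfolio and risk-neutral prices coincide; use p* = (1.03−0.86)/(1.07−0.86) = 0.8095 for the latter.
Payoff layer (t=2): V(2,0)=0.0000, V(2,1)=0.0000, V(2,2)=12.0143
Node (1,0) S=92.0200: V=(p*·0.0000+(1−p*)·0.0000)/1.03=0.0000; Δ=(0.0000−0.0000)/(98.4614−79.1372)=0.0000; B=V−Δ·S=0.0000
Node (1,1) S=114.4900: V=(p*·12.0143+(1−p*)·0.0000)/1.03=9.4426; Δ=(12.0143−0.0000)/(122.5043−98.4614)=0.4997; B=V−Δ·S=-47.7684
Node (0,0) S=107.0000: V=(p*·9.4426+(1−p*)·0.0000)/1.03=7.4214; Δ=(9.4426−0.0000)/(114.4900−92.0200)=0.4202; B=V−Δ·S=-37.5433
Root portfolio cost Δ·107+B reproduces V0=7.4214.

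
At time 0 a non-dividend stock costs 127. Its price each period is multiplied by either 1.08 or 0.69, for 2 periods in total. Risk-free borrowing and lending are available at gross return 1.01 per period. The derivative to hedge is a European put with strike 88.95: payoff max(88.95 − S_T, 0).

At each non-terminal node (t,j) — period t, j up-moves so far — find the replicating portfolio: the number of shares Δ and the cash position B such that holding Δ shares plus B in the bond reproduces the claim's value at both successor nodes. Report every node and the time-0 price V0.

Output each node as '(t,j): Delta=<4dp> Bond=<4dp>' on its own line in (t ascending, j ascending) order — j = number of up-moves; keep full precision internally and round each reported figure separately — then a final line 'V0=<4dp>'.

(0,0): Delta=-0.1022 Bond=13.8794
(1,0): Delta=-0.8335 Bond=78.1014
(1,1): Delta=0.0000 Bond=0.0000
V0=0.8996

Since d<R<u, set p* = (R−d)/(u−d) = 0.8205; price each node as the discounted p*-expectation of its children.
At expiry t=2: V(2,0)=28.4853, V(2,1)=0.0000, V(2,2)=0.0000
(1,0): S=87.6300. Δ = (V_up−V_dn)/(S_up−S_dn) = (0.0000−28.4853)/(94.6404−60.4647) = -0.8335. V = [p*·0.0000 + (1−p*)·28.4853]/1.01 = 5.0621. B = V − Δ·S = 78.1014.
(1,1): S=137.1600. Δ = (V_up−V_dn)/(S_up−S_dn) = (0.0000−0.0000)/(148.1328−94.6404) = 0.0000. V = [p*·0.0000 + (1−p*)·0.0000]/1.01 = 0.0000. B = V − Δ·S = 0.0000.
(0,0): S=127.0000. Δ = (V_up−V_dn)/(S_up−S_dn) = (0.0000−5.0621)/(137.1600−87.6300) = -0.1022. V = [p*·0.0000 + (1−p*)·5.0621]/1.01 = 0.8996. B = V − Δ·S = 13.8794.
The time-0 hedge costs 0.8996, which is the no-arbitrage price.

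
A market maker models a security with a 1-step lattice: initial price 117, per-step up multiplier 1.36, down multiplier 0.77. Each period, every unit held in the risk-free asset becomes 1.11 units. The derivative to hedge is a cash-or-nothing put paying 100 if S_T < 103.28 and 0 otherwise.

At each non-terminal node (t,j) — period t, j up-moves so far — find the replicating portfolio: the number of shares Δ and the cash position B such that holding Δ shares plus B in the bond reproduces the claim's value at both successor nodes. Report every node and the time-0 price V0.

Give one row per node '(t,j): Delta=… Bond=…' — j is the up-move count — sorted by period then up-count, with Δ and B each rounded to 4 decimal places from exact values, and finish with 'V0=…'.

(0,0): Delta=-1.4486 Bond=207.6653
V0=38.1738

No-arbitrage ⇒ martingale measure with p* = (R−d)/(u−d) = 0.5763.
Terminal payoffs: V(1,0)=100.0000, V(1,1)=0.0000
Node (0,0) S=117.0000: V=(p*·0.0000+(1−p*)·100.0000)/1.11=38.1738; Δ=(0.0000−100.0000)/(159.1200−90.0900)=-1.4486; B=V−Δ·S=207.6653
Self-financing check: at every node Δ·S+B equals the discounted successor values.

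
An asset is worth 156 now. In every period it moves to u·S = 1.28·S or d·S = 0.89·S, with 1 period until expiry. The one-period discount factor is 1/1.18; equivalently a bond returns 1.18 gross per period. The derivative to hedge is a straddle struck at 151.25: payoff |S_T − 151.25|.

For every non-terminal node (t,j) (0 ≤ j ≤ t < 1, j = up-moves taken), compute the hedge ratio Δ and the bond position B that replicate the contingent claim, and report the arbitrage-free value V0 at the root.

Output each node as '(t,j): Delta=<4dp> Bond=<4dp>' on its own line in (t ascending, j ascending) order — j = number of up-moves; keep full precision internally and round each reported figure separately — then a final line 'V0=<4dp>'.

(0,0): Delta=0.5920 Bond=-59.1436
V0=33.2153

Under the risk-neutral measure, an up-move has probability p* = (R−d)/(u−d) = 0.7436 and values discount at R = 1.18.
Terminal payoffs: V(1,0)=12.4100, V(1,1)=48.4300
  t=0,j=0: stock 156.0000 → up 199.6800 (V=48.4300), down 138.8400 (V=12.4100). Price 33.2153; hedge Δ=0.5920, bond B=-59.1436.
Each (Δ,B) replicates both successor values, so the strategy is self-financing and V0 is arbitrage-free.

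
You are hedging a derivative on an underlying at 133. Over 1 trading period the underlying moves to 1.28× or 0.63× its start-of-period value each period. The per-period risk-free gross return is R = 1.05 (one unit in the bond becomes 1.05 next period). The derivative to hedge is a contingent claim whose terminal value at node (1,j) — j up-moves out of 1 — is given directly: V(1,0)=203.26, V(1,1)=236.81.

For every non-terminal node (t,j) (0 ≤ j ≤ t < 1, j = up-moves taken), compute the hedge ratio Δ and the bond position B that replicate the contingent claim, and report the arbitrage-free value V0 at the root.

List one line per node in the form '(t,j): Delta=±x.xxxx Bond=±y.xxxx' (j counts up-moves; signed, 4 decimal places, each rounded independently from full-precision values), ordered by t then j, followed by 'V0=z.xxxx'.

Under the risk-neutral measure, an up-move has probability p* = (R−d)/(u−d) = 0.6462 and values discount at R = 1.05.
Terminal values V(1,·): V(1,0)=203.2600, V(1,1)=236.8100
Node (0,0) S=133.0000: V=(p*·236.8100+(1−p*)·203.2600)/1.05=214.2271; Δ=(236.8100−203.2600)/(170.2400−83.7900)=0.3881; B=V−Δ·S=162.6117
Root portfolio cost Δ·133+B reproduces V0=214.2271.

(0,0): Delta=0.3881 Bond=162.6117
V0=214.2271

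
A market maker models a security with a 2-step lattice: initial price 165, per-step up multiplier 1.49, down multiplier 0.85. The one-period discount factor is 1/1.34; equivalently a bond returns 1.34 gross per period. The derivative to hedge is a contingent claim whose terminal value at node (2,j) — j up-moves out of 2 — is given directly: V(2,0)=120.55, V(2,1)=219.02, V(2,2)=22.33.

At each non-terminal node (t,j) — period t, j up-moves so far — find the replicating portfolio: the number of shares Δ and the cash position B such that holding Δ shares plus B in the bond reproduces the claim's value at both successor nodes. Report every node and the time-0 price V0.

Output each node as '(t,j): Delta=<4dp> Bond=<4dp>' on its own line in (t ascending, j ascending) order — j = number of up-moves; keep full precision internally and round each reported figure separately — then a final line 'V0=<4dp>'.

The replicating-portfolio and risk-neutral prices coincide; use p* = (1.34−0.85)/(1.49−0.85) = 0.7656 for the latter.
Terminal payoffs: V(2,0)=120.5500, V(2,1)=219.0200, V(2,2)=22.3300
  t=1,j=0: stock 140.2500 → up 208.9725 (V=219.0200), down 119.2125 (V=120.5500). Price 146.2247; hedge Δ=1.0970, bond B=-7.6347.
  t=1,j=1: stock 245.8500 → up 366.3165 (V=22.3300), down 208.9725 (V=219.0200). Price 51.0666; hedge Δ=-1.2501, bond B=358.3947.
  t=0,j=0: stock 165.0000 → up 245.8500 (V=51.0666), down 140.2500 (V=146.2247). Price 54.7532; hedge Δ=-0.9011, bond B=203.4377.
Root portfolio cost Δ·165+B reproduces V0=54.7532.

(0,0): Delta=-0.9011 Bond=203.4377
(1,0): Delta=1.0970 Bond=-7.6347
(1,1): Delta=-1.2501 Bond=358.3947
V0=54.7532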